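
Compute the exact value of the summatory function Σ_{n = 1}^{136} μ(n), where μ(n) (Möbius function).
Σ_{n ≤ 136} μ(n) = -1

Compute μ(n) for each 1 ≤ n ≤ 136: μ(1) = 1, μ(2) = -1, μ(3) = -1, μ(4) = 0, μ(5) = -1, μ(6) = 1, μ(7) = -1, μ(8) = 0, μ(9) = 0, μ(10) = 1, μ(11) = -1, μ(12) = 0, μ(13) = -1, μ(14) = 1, μ(15) = 1, μ(16) = 0, μ(17) = -1, μ(18) = 0, μ(19) = -1, μ(20) = 0, μ(21) = 1, μ(22) = 1, μ(23) = -1, μ(24) = 0, μ(25) = 0, μ(26) = 1, μ(27) = 0, μ(28) = 0, μ(29) = -1, μ(30) = -1, μ(31) = -1, μ(32) = 0, μ(33) = 1, μ(34) = 1, μ(35) = 1, μ(36) = 0, μ(37) = -1, μ(38) = 1, μ(39) = 1, μ(40) = 0, μ(41) = -1, μ(42) = -1, μ(43) = -1, μ(44) = 0, μ(45) = 0, μ(46) = 1, μ(47) = -1, μ(48) = 0, μ(49) = 0, μ(50) = 0, μ(51) = 1, μ(52) = 0, μ(53) = -1, μ(54) = 0, μ(55) = 1, μ(56) = 0, μ(57) = 1, μ(58) = 1, μ(59) = -1, μ(60) = 0, μ(61) = -1, μ(62) = 1, μ(63) = 0, μ(64) = 0, μ(65) = 1, μ(66) = -1, μ(67) = -1, μ(68) = 0, μ(69) = 1, μ(70) = -1, μ(71) = -1, μ(72) = 0, μ(73) = -1, μ(74) = 1, μ(75) = 0, μ(76) = 0, μ(77) = 1, μ(78) = -1, μ(79) = -1, μ(80) = 0, μ(81) = 0, μ(82) = 1, μ(83) = -1, μ(84) = 0, μ(85) = 1, μ(86) = 1, μ(87) = 1, μ(88) = 0, μ(89) = -1, μ(90) = 0, μ(91) = 1, μ(92) = 0, μ(93) = 1, μ(94) = 1, μ(95) = 1, μ(96) = 0, μ(97) = -1, μ(98) = 0, μ(99) = 0, μ(100) = 0, μ(101) = -1, μ(102) = -1, μ(103) = -1, μ(104) = 0, μ(105) = -1, μ(106) = 1, μ(107) = -1, μ(108) = 0, μ(109) = -1, μ(110) = -1, μ(111) = 1, μ(112) = 0, μ(113) = -1, μ(114) = -1, μ(115) = 1, μ(116) = 0, μ(117) = 0, μ(118) = 1, μ(119) = 1, μ(120) = 0, μ(121) = 0, μ(122) = 1, μ(123) = 1, μ(124) = 0, μ(125) = 0, μ(126) = 0, μ(127) = -1, μ(128) = 0, μ(129) = 1, μ(130) = -1, μ(131) = -1, μ(132) = 0, μ(133) = 1, μ(134) = 1, μ(135) = 0, μ(136) = 0. Summing all 136 values: -1. (Mertens function M(x) = Σ_{n ≤ x} μ(n); on average M(x) should be small (PNT ⟺ M(x) = o(x)).)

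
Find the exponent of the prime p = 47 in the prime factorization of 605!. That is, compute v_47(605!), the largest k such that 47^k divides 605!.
v_47(605!) = 12

Legendre's formula: v_p(n!) = Σ_{k ≥ 1} ⌊n / p^k⌋. For p = 47, n = 605, the terms are:
  ⌊605/47^1⌋ = ⌊605/47⌋ = 12
(the next term ⌊605/47^2⌋ = 0, terminating the sum). Summing: v_47(605!) = 12 = 12.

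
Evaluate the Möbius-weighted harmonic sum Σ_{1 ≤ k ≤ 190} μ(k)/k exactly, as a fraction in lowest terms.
Σ μ(k)/k = -1459183896111278246169874869885831959629500714006451125737342992029796/142035428758040783755795107307202310691460987641167122512092410515331955

Values of μ(k) for 1 ≤ k ≤ 190: μ(1) = 1, μ(2) = -1, μ(3) = -1, μ(5) = -1, μ(6) = 1, μ(7) = -1, μ(10) = 1, μ(11) = -1, μ(13) = -1, μ(14) = 1, μ(15) = 1, μ(17) = -1, μ(19) = -1, μ(21) = 1, μ(22) = 1, μ(23) = -1, μ(26) = 1, μ(29) = -1, μ(30) = -1, μ(31) = -1, μ(33) = 1, μ(34) = 1, μ(35) = 1, μ(37) = -1, μ(38) = 1, μ(39) = 1, μ(41) = -1, μ(42) = -1, μ(43) = -1, μ(46) = 1, μ(47) = -1, μ(51) = 1, μ(53) = -1, μ(55) = 1, μ(57) = 1, μ(58) = 1, μ(59) = -1, μ(61) = -1, μ(62) = 1, μ(65) = 1, μ(66) = -1, μ(67) = -1, μ(69) = 1, μ(70) = -1, μ(71) = -1, μ(73) = -1, μ(74) = 1, μ(77) = 1, μ(78) = -1, μ(79) = -1, μ(82) = 1, μ(83) = -1, μ(85) = 1, μ(86) = 1, μ(87) = 1, μ(89) = -1, μ(91) = 1, μ(93) = 1, μ(94) = 1, μ(95) = 1, μ(97) = -1, μ(101) = -1, μ(102) = -1, μ(103) = -1, μ(105) = -1, μ(106) = 1, μ(107) = -1, μ(109) = -1, μ(110) = -1, μ(111) = 1, μ(113) = -1, μ(114) = -1, μ(115) = 1, μ(118) = 1, μ(119) = 1, μ(122) = 1, μ(123) = 1, μ(127) = -1, μ(129) = 1, μ(130) = -1, μ(131) = -1, μ(133) = 1, μ(134) = 1, μ(137) = -1, μ(138) = -1, μ(139) = -1, μ(141) = 1, μ(142) = 1, μ(143) = 1, μ(145) = 1, μ(146) = 1, μ(149) = -1, μ(151) = -1, μ(154) = -1, μ(155) = 1, μ(157) = -1, μ(158) = 1, μ(159) = 1, μ(161) = 1, μ(163) = -1, μ(165) = -1, μ(166) = 1, μ(167) = -1, μ(170) = -1, μ(173) = -1, μ(174) = -1, μ(177) = 1, μ(178) = 1, μ(179) = -1, μ(181) = -1, μ(182) = -1, μ(183) = 1, μ(185) = 1, μ(186) = -1, μ(187) = 1, μ(190) = -1, with μ = 0 on non-squarefree integers. Summing μ(k)/k for k where μ(k) ≠ 0 gives -1459183896111278246169874869885831959629500714006451125737342992029796/142035428758040783755795107307202310691460987641167122512092410515331955 ≈ -0.0103. (PNT ⟺ this sum → 0 as n → ∞.)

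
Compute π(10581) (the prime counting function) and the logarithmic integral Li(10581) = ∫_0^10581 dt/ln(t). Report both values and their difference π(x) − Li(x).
π(10581) = 1290;  Li(10581) ≈ 1309.02;  π(x) − Li(x) ≈ -19.02.

Direct count of primes ≤ 10581 gives π(10581) = 1290. Numerical evaluation of the logarithmic integral gives Li(10581) ≈ 1309.02. The difference π(x) − Li(x) ≈ -19.02 is typically negative for small/moderate x (Li(x) overestimates), though Littlewood's theorem shows this sign changes infinitely often.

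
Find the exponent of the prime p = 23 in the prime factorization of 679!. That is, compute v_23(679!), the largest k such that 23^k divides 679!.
v_23(679!) = 30

Legendre's formula: v_p(n!) = Σ_{k ≥ 1} ⌊n / p^k⌋. For p = 23, n = 679, the terms are:
  ⌊679/23^1⌋ = ⌊679/23⌋ = 29
  ⌊679/23^2⌋ = ⌊679/529⌋ = 1
(the next term ⌊679/23^3⌋ = 0, terminating the sum). Summing: v_23(679!) = 29 + 1 = 30.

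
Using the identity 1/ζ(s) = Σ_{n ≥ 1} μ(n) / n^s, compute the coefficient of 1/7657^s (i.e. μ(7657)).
μ(7657) = -1

Factor n = 7657 = 13 · 19 · 31. μ(n) = 0 if any exponent ≥ 2 (not squarefree); otherwise μ(n) = (−1)^{ω(n)} where ω(n) is the number of distinct prime factors. Applying: μ(7657) = -1.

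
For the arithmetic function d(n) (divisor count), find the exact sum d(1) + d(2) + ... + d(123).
Σ_{n ≤ 123} d(n) = 613

Compute d(n) for each 1 ≤ n ≤ 123: d(1) = 1, d(2) = 2, d(3) = 2, d(4) = 3, d(5) = 2, d(6) = 4, d(7) = 2, d(8) = 4, d(9) = 3, d(10) = 4, d(11) = 2, d(12) = 6, d(13) = 2, d(14) = 4, d(15) = 4, d(16) = 5, d(17) = 2, d(18) = 6, d(19) = 2, d(20) = 6, d(21) = 4, d(22) = 4, d(23) = 2, d(24) = 8, d(25) = 3, d(26) = 4, d(27) = 4, d(28) = 6, d(29) = 2, d(30) = 8, d(31) = 2, d(32) = 6, d(33) = 4, d(34) = 4, d(35) = 4, d(36) = 9, d(37) = 2, d(38) = 4, d(39) = 4, d(40) = 8, d(41) = 2, d(42) = 8, d(43) = 2, d(44) = 6, d(45) = 6, d(46) = 4, d(47) = 2, d(48) = 10, d(49) = 3, d(50) = 6, d(51) = 4, d(52) = 6, d(53) = 2, d(54) = 8, d(55) = 4, d(56) = 8, d(57) = 4, d(58) = 4, d(59) = 2, d(60) = 12, d(61) = 2, d(62) = 4, d(63) = 6, d(64) = 7, d(65) = 4, d(66) = 8, d(67) = 2, d(68) = 6, d(69) = 4, d(70) = 8, d(71) = 2, d(72) = 12, d(73) = 2, d(74) = 4, d(75) = 6, d(76) = 6, d(77) = 4, d(78) = 8, d(79) = 2, d(80) = 10, d(81) = 5, d(82) = 4, d(83) = 2, d(84) = 12, d(85) = 4, d(86) = 4, d(87) = 4, d(88) = 8, d(89) = 2, d(90) = 12, d(91) = 4, d(92) = 6, d(93) = 4, d(94) = 4, d(95) = 4, d(96) = 12, d(97) = 2, d(98) = 6, d(99) = 6, d(100) = 9, d(101) = 2, d(102) = 8, d(103) = 2, d(104) = 8, d(105) = 8, d(106) = 4, d(107) = 2, d(108) = 12, d(109) = 2, d(110) = 8, d(111) = 4, d(112) = 10, d(113) = 2, d(114) = 8, d(115) = 4, d(116) = 6, d(117) = 6, d(118) = 4, d(119) = 4, d(120) = 16, d(121) = 3, d(122) = 4, d(123) = 4. Summing all 123 values: 613. (Dirichlet's divisor formula: Σ_{n ≤ x} d(n) = x ln(x) + (2γ − 1) x + O(√x). For x = 123, the asymptotic estimate is ≈ 610.89.)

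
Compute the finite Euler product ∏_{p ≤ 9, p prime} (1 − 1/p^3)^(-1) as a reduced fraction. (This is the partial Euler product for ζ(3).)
∏ = 18375/15314

The primes p ≤ 9 are [2, 3, 5, 7]. For each prime, (1 − 1/p^3)^(-1) = p^3 / (p^3 − 1). The product is (1 − 1/2^3)^(-1), (1 − 1/3^3)^(-1), (1 − 1/5^3)^(-1), (1 − 1/7^3)^(-1) = ∏ p^3 / (p^3 − 1) = 18375/15314.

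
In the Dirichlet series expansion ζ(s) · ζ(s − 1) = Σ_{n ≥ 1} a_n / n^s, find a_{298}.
σ(298) = 450

In the product (Σ m^0/m^s)(Σ k / k^s) = Σ (Σ_{d | n} d) / n^s, the coefficient of 1/n^s is σ(n) = Σ_{d | n} d. For n = 298, divisors are [1, 2, 149, 298]; summing: σ(298) = 450.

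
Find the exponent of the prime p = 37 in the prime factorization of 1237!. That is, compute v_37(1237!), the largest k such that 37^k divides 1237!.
v_37(1237!) = 33

Legendre's formula: v_p(n!) = Σ_{k ≥ 1} ⌊n / p^k⌋. For p = 37, n = 1237, the terms are:
  ⌊1237/37^1⌋ = ⌊1237/37⌋ = 33
(the next term ⌊1237/37^2⌋ = 0, terminating the sum). Summing: v_37(1237!) = 33 = 33.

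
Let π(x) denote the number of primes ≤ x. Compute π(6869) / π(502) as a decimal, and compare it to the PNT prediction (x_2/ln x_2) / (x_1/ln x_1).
π(6869)/π(502) = 884/95 ≈ 9.3053;  PNT prediction ≈ 9.6313.

π(502) = 95 and π(6869) = 884, so π(6869)/π(502) ≈ 9.3053. The PNT-predicted ratio is (6869/ln(6869)) / (502/ln(502)) ≈ 9.6313. The two agree to within a few percent, as expected.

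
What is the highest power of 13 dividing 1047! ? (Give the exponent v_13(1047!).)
v_13(1047!) = 86

Legendre's formula: v_p(n!) = Σ_{k ≥ 1} ⌊n / p^k⌋. For p = 13, n = 1047, the terms are:
  ⌊1047/13^1⌋ = ⌊1047/13⌋ = 80
  ⌊1047/13^2⌋ = ⌊1047/169⌋ = 6
(the next term ⌊1047/13^3⌋ = 0, terminating the sum). Summing: v_13(1047!) = 80 + 6 = 86.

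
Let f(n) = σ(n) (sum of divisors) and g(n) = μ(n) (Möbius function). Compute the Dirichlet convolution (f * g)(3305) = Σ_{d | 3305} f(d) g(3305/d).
(σ * μ)(3305) = 3305

Divisors of 3305: [1, 5, 661, 3305]. For each d | 3305:
  d = 1: σ(1) · μ(3305/1) = 1 · 1 = 1
  d = 5: σ(5) · μ(3305/5) = 6 · -1 = -6
  d = 661: σ(661) · μ(3305/661) = 662 · -1 = -662
  d = 3305: σ(3305) · μ(3305/3305) = 3972 · 1 = 3972
Summing: (σ * μ)(3305) = 1 + -6 + -662 + 3972 = 3305.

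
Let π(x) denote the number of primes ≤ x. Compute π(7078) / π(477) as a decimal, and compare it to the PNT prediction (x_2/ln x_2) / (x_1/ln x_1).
π(7078)/π(477) = 908/91 ≈ 9.9780;  PNT prediction ≈ 10.3237.

π(477) = 91 and π(7078) = 908, so π(7078)/π(477) ≈ 9.9780. The PNT-predicted ratio is (7078/ln(7078)) / (477/ln(477)) ≈ 10.3237. The two agree to within a few percent, as expected.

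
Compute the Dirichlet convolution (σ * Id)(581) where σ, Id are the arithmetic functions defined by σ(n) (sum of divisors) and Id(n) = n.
(σ * Id)(581) = 2505

Divisors of 581: [1, 7, 83, 581]. For each d | 581:
  d = 1: σ(1) · Id(581/1) = 1 · 581 = 581
  d = 7: σ(7) · Id(581/7) = 8 · 83 = 664
  d = 83: σ(83) · Id(581/83) = 84 · 7 = 588
  d = 581: σ(581) · Id(581/581) = 672 · 1 = 672
Summing: (σ * Id)(581) = 581 + 664 + 588 + 672 = 2505.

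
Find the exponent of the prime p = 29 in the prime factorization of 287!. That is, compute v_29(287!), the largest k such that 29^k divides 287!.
v_29(287!) = 9

Legendre's formula: v_p(n!) = Σ_{k ≥ 1} ⌊n / p^k⌋. For p = 29, n = 287, the terms are:
  ⌊287/29^1⌋ = ⌊287/29⌋ = 9
(the next term ⌊287/29^2⌋ = 0, terminating the sum). Summing: v_29(287!) = 9 = 9.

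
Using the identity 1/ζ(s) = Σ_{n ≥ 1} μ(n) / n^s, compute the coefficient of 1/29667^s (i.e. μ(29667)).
μ(29667) = 1

Factor n = 29667 = 3 · 11 · 29 · 31. μ(n) = 0 if any exponent ≥ 2 (not squarefree); otherwise μ(n) = (−1)^{ω(n)} where ω(n) is the number of distinct prime factors. Applying: μ(29667) = 1.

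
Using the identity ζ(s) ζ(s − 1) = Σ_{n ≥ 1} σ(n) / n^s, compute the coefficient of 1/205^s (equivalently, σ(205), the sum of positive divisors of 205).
σ(205) = 252

In the product (Σ m^0/m^s)(Σ k / k^s) = Σ (Σ_{d | n} d) / n^s, the coefficient of 1/n^s is σ(n) = Σ_{d | n} d. For n = 205, divisors are [1, 5, 41, 205]; summing: σ(205) = 252.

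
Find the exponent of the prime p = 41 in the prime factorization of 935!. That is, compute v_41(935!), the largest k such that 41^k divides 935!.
v_41(935!) = 22

Legendre's formula: v_p(n!) = Σ_{k ≥ 1} ⌊n / p^k⌋. For p = 41, n = 935, the terms are:
  ⌊935/41^1⌋ = ⌊935/41⌋ = 22
(the next term ⌊935/41^2⌋ = 0, terminating the sum). Summing: v_41(935!) = 22 = 22.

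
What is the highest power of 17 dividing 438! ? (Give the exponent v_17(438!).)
v_17(438!) = 26

Legendre's formula: v_p(n!) = Σ_{k ≥ 1} ⌊n / p^k⌋. For p = 17, n = 438, the terms are:
  ⌊438/17^1⌋ = ⌊438/17⌋ = 25
  ⌊438/17^2⌋ = ⌊438/289⌋ = 1
(the next term ⌊438/17^3⌋ = 0, terminating the sum). Summing: v_17(438!) = 25 + 1 = 26.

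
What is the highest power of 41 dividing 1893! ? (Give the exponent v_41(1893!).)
v_41(1893!) = 47

Legendre's formula: v_p(n!) = Σ_{k ≥ 1} ⌊n / p^k⌋. For p = 41, n = 1893, the terms are:
  ⌊1893/41^1⌋ = ⌊1893/41⌋ = 46
  ⌊1893/41^2⌋ = ⌊1893/1681⌋ = 1
(the next term ⌊1893/41^3⌋ = 0, terminating the sum). Summing: v_41(1893!) = 46 + 1 = 47.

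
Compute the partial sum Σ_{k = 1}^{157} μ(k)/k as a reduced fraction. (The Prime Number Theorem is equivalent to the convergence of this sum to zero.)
Σ μ(k)/k = 190885929598303660936390858874022658428948558028554264968/842265880802797496205613502094089147906132634473570891010235

Values of μ(k) for 1 ≤ k ≤ 157: μ(1) = 1, μ(2) = -1, μ(3) = -1, μ(5) = -1, μ(6) = 1, μ(7) = -1, μ(10) = 1, μ(11) = -1, μ(13) = -1, μ(14) = 1, μ(15) = 1, μ(17) = -1, μ(19) = -1, μ(21) = 1, μ(22) = 1, μ(23) = -1, μ(26) = 1, μ(29) = -1, μ(30) = -1, μ(31) = -1, μ(33) = 1, μ(34) = 1, μ(35) = 1, μ(37) = -1, μ(38) = 1, μ(39) = 1, μ(41) = -1, μ(42) = -1, μ(43) = -1, μ(46) = 1, μ(47) = -1, μ(51) = 1, μ(53) = -1, μ(55) = 1, μ(57) = 1, μ(58) = 1, μ(59) = -1, μ(61) = -1, μ(62) = 1, μ(65) = 1, μ(66) = -1, μ(67) = -1, μ(69) = 1, μ(70) = -1, μ(71) = -1, μ(73) = -1, μ(74) = 1, μ(77) = 1, μ(78) = -1, μ(79) = -1, μ(82) = 1, μ(83) = -1, μ(85) = 1, μ(86) = 1, μ(87) = 1, μ(89) = -1, μ(91) = 1, μ(93) = 1, μ(94) = 1, μ(95) = 1, μ(97) = -1, μ(101) = -1, μ(102) = -1, μ(103) = -1, μ(105) = -1, μ(106) = 1, μ(107) = -1, μ(109) = -1, μ(110) = -1, μ(111) = 1, μ(113) = -1, μ(114) = -1, μ(115) = 1, μ(118) = 1, μ(119) = 1, μ(122) = 1, μ(123) = 1, μ(127) = -1, μ(129) = 1, μ(130) = -1, μ(131) = -1, μ(133) = 1, μ(134) = 1, μ(137) = -1, μ(138) = -1, μ(139) = -1, μ(141) = 1, μ(142) = 1, μ(143) = 1, μ(145) = 1, μ(146) = 1, μ(149) = -1, μ(151) = -1, μ(154) = -1, μ(155) = 1, μ(157) = -1, with μ = 0 on non-squarefree integers. Summing μ(k)/k for k where μ(k) ≠ 0 gives 190885929598303660936390858874022658428948558028554264968/842265880802797496205613502094089147906132634473570891010235 ≈ 0.0002. (PNT ⟺ this sum → 0 as n → ∞.)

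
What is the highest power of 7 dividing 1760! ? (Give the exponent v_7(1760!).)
v_7(1760!) = 291

Legendre's formula: v_p(n!) = Σ_{k ≥ 1} ⌊n / p^k⌋. For p = 7, n = 1760, the terms are:
  ⌊1760/7^1⌋ = ⌊1760/7⌋ = 251
  ⌊1760/7^2⌋ = ⌊1760/49⌋ = 35
  ⌊1760/7^3⌋ = ⌊1760/343⌋ = 5
(the next term ⌊1760/7^4⌋ = 0, terminating the sum). Summing: v_7(1760!) = 251 + 35 + 5 = 291.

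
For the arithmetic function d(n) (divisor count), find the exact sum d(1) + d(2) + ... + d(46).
Σ_{n ≤ 46} d(n) = 186

Compute d(n) for each 1 ≤ n ≤ 46: d(1) = 1, d(2) = 2, d(3) = 2, d(4) = 3, d(5) = 2, d(6) = 4, d(7) = 2, d(8) = 4, d(9) = 3, d(10) = 4, d(11) = 2, d(12) = 6, d(13) = 2, d(14) = 4, d(15) = 4, d(16) = 5, d(17) = 2, d(18) = 6, d(19) = 2, d(20) = 6, d(21) = 4, d(22) = 4, d(23) = 2, d(24) = 8, d(25) = 3, d(26) = 4, d(27) = 4, d(28) = 6, d(29) = 2, d(30) = 8, d(31) = 2, d(32) = 6, d(33) = 4, d(34) = 4, d(35) = 4, d(36) = 9, d(37) = 2, d(38) = 4, d(39) = 4, d(40) = 8, d(41) = 2, d(42) = 8, d(43) = 2, d(44) = 6, d(45) = 6, d(46) = 4. Summing all 46 values: 186. (Dirichlet's divisor formula: Σ_{n ≤ x} d(n) = x ln(x) + (2γ − 1) x + O(√x). For x = 46, the asymptotic estimate is ≈ 183.22.)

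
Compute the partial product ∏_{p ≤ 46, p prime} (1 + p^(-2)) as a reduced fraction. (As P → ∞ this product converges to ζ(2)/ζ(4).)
∏ = 783023736407200000000/517444490765057062977

The primes p ≤ 46 are [2, 3, 5, 7, 11, 13, 17, 19, 23, 29, 31, 37, 41, 43]. For each, (1 + 1/p^2) = (p^2 + 1)/p^2. Multiplying these fractions over p ∈ [2, 3, 5, 7, 11, 13, 17, 19, 23, 29, 31, 37, 41, 43] gives 783023736407200000000/517444490765057062977. (In the limit P → ∞ this tends to ζ(2)/ζ(4).)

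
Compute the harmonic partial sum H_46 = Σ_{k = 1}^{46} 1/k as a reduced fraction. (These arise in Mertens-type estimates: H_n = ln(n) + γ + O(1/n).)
H_46 = 5943339269060627227/1345655451257488800

Direct summation: H_46 = 1 + 1/2 + ... + 1/46. The least common denominator is lcm(1, ..., 46) = 9419588158802421600; over this denominator the numerator is 9419588158802421600 + 4709794079401210800 + 3139862719600807200 + 2354897039700605400 + 1883917631760484320 + 1569931359800403600 + 1345655451257488800 + 1177448519850302700 + 1046620906533602400 + 941958815880242160 + 856326196254765600 + 784965679900201800 + 724583704523263200 + 672827725628744400 + 627972543920161440 + 588724259925151350 + 554093421106024800 + 523310453266801200 + 495767797831706400 + 470979407940121080 + 448551817085829600 + 428163098127382800 + 409547311252279200 + 392482839950100900 + 376783526352096864 + 362291852261631600 + 348873635511200800 + 336413862814372200 + 324813384786290400 + 313986271960080720 + 303857682542013600 + 294362129962575675 + 285442065418255200 + 277046710553012400 + 269131090251497760 + 261655226633400600 + 254583463751416800 + 247883898915853200 + 241527901507754400 + 235489703970060540 + 229746052653717600 + 224275908542914800 + 219060189739591200 + 214081549063691400 + 209324181306720480 + 204773655626139600 = 41603374883424390589, so H_46 = 41603374883424390589/9419588158802421600; reducing by gcd(41603374883424390589, 9419588158802421600) = 7 gives 5943339269060627227/1345655451257488800 ≈ 4.41669. (The PNT-adjacent estimate ln(46) + γ ≈ 4.40586 matches within O(1/n).)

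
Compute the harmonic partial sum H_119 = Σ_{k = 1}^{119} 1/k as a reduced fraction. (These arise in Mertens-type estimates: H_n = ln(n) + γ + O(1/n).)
H_119 = 93164933029543732588289222815367988877515840444049/17379782769567790172972927968296006432665936992320

Direct summation: H_119 = 1 + 1/2 + ... + 1/119. The least common denominator is lcm(1, ..., 119) = 955888052326228459513511038256280353796626534577600; over this denominator the numerator is 955888052326228459513511038256280353796626534577600 + 477944026163114229756755519128140176898313267288800 + 318629350775409486504503679418760117932208844859200 + 238972013081557114878377759564070088449156633644400 + 191177610465245691902702207651256070759325306915520 + 159314675387704743252251839709380058966104422429600 + 136555436046604065644787291179468621970946647796800 + 119486006540778557439188879782035044224578316822200 + 106209783591803162168167893139586705977402948286400 + 95588805232622845951351103825628035379662653457760 + 86898913847838950864864639841480032163329684961600 + 79657337693852371626125919854690029483052211214800 + 73529850178940650731808541404329257984355887275200 + 68277718023302032822393645589734310985473323898400 + 63725870155081897300900735883752023586441768971840 + 59743003270389278719594439891017522112289158411100 + 56228708960366379971383002250369432576272149092800 + 53104891795901581084083946569793352988701474143200 + 50309897490854129448079528329277913357717186030400 + 47794402616311422975675551912814017689831326728880 + 45518478682201355214929097059822873990315549265600 + 43449456923919475432432319920740016081664842480800 + 41560350101140367804935262532881754512896805851200 + 39828668846926185813062959927345014741526105607400 + 38235522093049138380540441530251214151865061383104 + 36764925089470325365904270702164628992177943637600 + 35403261197267720722722631046528901992467649428800 + 34138859011651016411196822794867155492736661949200 + 32961656976766498603914173732975184613676777054400 + 31862935077540948650450367941876011793220884485920 + 30835098462136401919790678653428398509568597889600 + 29871501635194639359797219945508761056144579205550 + 28966304615946316954954879947160010721109894987200 + 28114354480183189985691501125184716288136074546400 + 27311087209320813128957458235893724394189329559360 + 26552445897950790542041973284896676494350737071600 + 25834812225033201608473271304223793345854771204800 + 25154948745427064724039764164638956678858593015200 + 24509950059646883577269513801443085994785295758400 + 23897201308155711487837775956407008844915663364440 + 23314342739664108768622220445275130580405525233600 + 22759239341100677607464548529911436995157774632800 + 22229954705261126965430489261773961716200617083200 + 21724728461959737716216159960370008040832421240400 + 21241956718360632433633578627917341195480589657280 + 20780175050570183902467631266440877256448402925600 + 20338043666515499138585341239495326676523968820800 + 19914334423463092906531479963672507370763052803700 + 19507919435229152234969613025638374567278092542400 + 19117761046524569190270220765125607075932530691552 + 18742902986788793323794334083456477525424049697600 + 18382462544735162682952135351082314496088971818800 + 18035623628796763387047378080307176486728802539200 + 17701630598633860361361315523264450996233824714400 + 17379782769567790172972927968296006432665936992320 + 17069429505825508205598411397433577746368330974600 + 16769965830284709816026509443092637785905728676800 + 16480828488383249301957086866487592306838388527200 + 16201492412308956940906966750106446674519093806400 + 15931467538770474325225183970938005896610442242960 + 15670295939774237041205098987807874652403713681600 + 15417549231068200959895339326714199254784298944800 + 15172826227400451738309699019940957996771849755200 + 14935750817597319679898609972754380528072289602775 + 14705970035788130146361708280865851596871177455040 + 14483152307973158477477439973580005360554947493600 + 14266985855615350141992702063526572444725769172800 + 14057177240091594992845750562592358144068037273200 + 13853450033713455934978420844293918170965601950400 + 13655543604660406564478729117946862197094664779680 + 13463212004594767035401563919102540194318683585600 + 13276222948975395271020986642448338247175368535800 + 13094356881181211774157685455565484298583925131200 + 12917406112516600804236635652111896672927385602400 + 12745174031016379460180147176750404717288353794368 + 12577474372713532362019882082319478339429296507600 + 12414130549691278694980662834497147451904240708800 + 12254975029823441788634756900721542997392647879200 + 12099848763623145057133051117168105744261095374400 + 11948600654077855743918887978203504422457831682220 + 11801087065755906907574210348842967330822549809600 + 11657171369832054384311110222637565290202762616800 + 11516723522002752524259169135617835587911163067200 + 11379619670550338803732274264955718497578887316400 + 11245741792073275994276600450073886515254429818560 + 11114977352630563482715244630886980858100308541600 + 10987218992255499534638057910991728204558925684800 + 10862364230979868858108079980185004020416210620200 + 10740315194676724264196753238834610716816028478400 + 10620978359180316216816789313958670597740294828640 + 10504264311277235818829791629189893997765126753600 + 10390087525285091951233815633220438628224201462800 + 10278366154045467306596892884476132836522865963200 + 10169021833257749569292670619747663338261984410400 + 10061979498170825889615905665855582671543437206080 + 9957167211731546453265739981836253685381526401850 + 9854516003363179994984649878930725296872438500800 + 9753959717614576117484806512819187283639046271200 + 9655434871982105651651626649053336907036631662400 + 9558880523262284595135110382562803537966265345776 + 9464238141843846133797138992636439146501252817600 + 9371451493394396661897167041728238762712024848800 + 9280466527439111257412728526760003434918704219200 + 9191231272367581341476067675541157248044485909400 + 9103695736440271042985819411964574798063109853120 + 9017811814398381693523689040153588243364401269600 + 8933533199310546350593561105198881811183425556800 + 8850815299316930180680657761632225498116912357200 + 8769615158956224399206523286754865631161711326400 + 8689891384783895086486463984148003216332968496160 + 8611604075011067202824423768074597781951590401600 + 8534714752912754102799205698716788873184165487300 + 8459186303771933270031071135011330564571916235200 + 8384982915142354908013254721546318892952864338400 + 8312070020228073560987052506576350902579361170240 + 8240414244191624650978543433243796153419194263600 + 8169983353215627859089837933814361998261765252800 + 8100746206154478470453483375053223337259546903200 + 8032672708623768567340428892909918939467449870400 = 5124071316624905292355907254845239388263371224422695, so H_119 = 5124071316624905292355907254845239388263371224422695/955888052326228459513511038256280353796626534577600; reducing by gcd(5124071316624905292355907254845239388263371224422695, 955888052326228459513511038256280353796626534577600) = 55 gives 93164933029543732588289222815367988877515840444049/17379782769567790172972927968296006432665936992320 ≈ 5.36053. (The PNT-adjacent estimate ln(119) + γ ≈ 5.35634 matches within O(1/n).)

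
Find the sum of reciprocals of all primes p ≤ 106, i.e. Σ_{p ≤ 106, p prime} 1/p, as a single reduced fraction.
Σ 1/p = 43710588286712969019768170103664304877397/23984823528925228172706521638692258396210

π(106) = 27, so the primes ≤ 106 are [2, 3, 5, 7, 11, 13, 17, 19, 23, 29, 31, 37, 41, 43, 47, 53, 59, 61, 67, 71, 73, 79, 83, 89, 97, 101, 103]. Summing 1/p over these primes: 43710588286712969019768170103664304877397/23984823528925228172706521638692258396210 ≈ 1.8224. Mertens estimate ln ln(106) + 0.2615 ≈ 1.8013.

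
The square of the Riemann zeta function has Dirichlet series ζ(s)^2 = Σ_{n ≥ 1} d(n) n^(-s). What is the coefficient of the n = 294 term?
d(294) = 12

ζ(s)^2 = (Σ 1/m^s)(Σ 1/k^s). The coefficient of 1/n^s in the product is the number of ordered pairs (m, k) with mk = n, which equals d(n). For n = 294, divisors are [1, 2, 3, 6, 7, 14, 21, 42, 49, 98, 147, 294], so d(294) = 12.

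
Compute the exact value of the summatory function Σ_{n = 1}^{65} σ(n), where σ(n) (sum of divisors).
Σ_{n ≤ 65} σ(n) = 3487

Compute σ(n) for each 1 ≤ n ≤ 65: σ(1) = 1, σ(2) = 3, σ(3) = 4, σ(4) = 7, σ(5) = 6, σ(6) = 12, σ(7) = 8, σ(8) = 15, σ(9) = 13, σ(10) = 18, σ(11) = 12, σ(12) = 28, σ(13) = 14, σ(14) = 24, σ(15) = 24, σ(16) = 31, σ(17) = 18, σ(18) = 39, σ(19) = 20, σ(20) = 42, σ(21) = 32, σ(22) = 36, σ(23) = 24, σ(24) = 60, σ(25) = 31, σ(26) = 42, σ(27) = 40, σ(28) = 56, σ(29) = 30, σ(30) = 72, σ(31) = 32, σ(32) = 63, σ(33) = 48, σ(34) = 54, σ(35) = 48, σ(36) = 91, σ(37) = 38, σ(38) = 60, σ(39) = 56, σ(40) = 90, σ(41) = 42, σ(42) = 96, σ(43) = 44, σ(44) = 84, σ(45) = 78, σ(46) = 72, σ(47) = 48, σ(48) = 124, σ(49) = 57, σ(50) = 93, σ(51) = 72, σ(52) = 98, σ(53) = 54, σ(54) = 120, σ(55) = 72, σ(56) = 120, σ(57) = 80, σ(58) = 90, σ(59) = 60, σ(60) = 168, σ(61) = 62, σ(62) = 96, σ(63) = 104, σ(64) = 127, σ(65) = 84. Summing all 65 values: 3487. (Average order: Σ_{n ≤ x} σ(n) ~ (π²/12) x². For x = 65, (π²/12)·65² ≈ 3474.92.)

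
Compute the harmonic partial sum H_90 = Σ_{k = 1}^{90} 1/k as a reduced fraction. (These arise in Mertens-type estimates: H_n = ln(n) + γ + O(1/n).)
H_90 = 3653182778990767589396015372875328285861/718766754945489455304472257065075294400

Direct summation: H_90 = 1 + 1/2 + ... + 1/90. The least common denominator is lcm(1, ..., 90) = 718766754945489455304472257065075294400; over this denominator the numerator is 718766754945489455304472257065075294400 + 359383377472744727652236128532537647200 + 239588918315163151768157419021691764800 + 179691688736372363826118064266268823600 + 143753350989097891060894451413015058880 + 119794459157581575884078709510845882400 + 102680964992212779329210322437867899200 + 89845844368186181913059032133134411800 + 79862972771721050589385806340563921600 + 71876675494548945530447225706507529440 + 65342432267771768664042932460461390400 + 59897229578790787942039354755422941200 + 55289750380422265792651712081928868800 + 51340482496106389664605161218933949600 + 47917783663032630353631483804338352960 + 44922922184093090956529516066567205900 + 42280397349734673841439544533239723200 + 39931486385860525294692903170281960800 + 37829829207657339752866960898161857600 + 35938337747274472765223612853253764720 + 34226988330737593109736774145955966400 + 32671216133885884332021466230230695200 + 31250728475890845882803141611525012800 + 29948614789395393971019677377711470600 + 28750670197819578212178890282603011776 + 27644875190211132896325856040964434400 + 26620990923907016863128602113521307200 + 25670241248053194832302580609466974800 + 24785060515361705355326629553968113600 + 23958891831516315176815741902169176480 + 23186024353080305009821685711776622400 + 22461461092046545478264758033283602950 + 21780810755923922888014310820153796800 + 21140198674867336920719772266619861600 + 20536192998442555865842064487573579840 + 19965743192930262647346451585140980400 + 19426128512040255548769520461218251200 + 18914914603828669876433480449080928800 + 18429916793474088597550570693976289600 + 17969168873637236382611806426626882360 + 17530896462085108665962737977196958400 + 17113494165368796554868387072977983200 + 16715505928964871053592378071280820800 + 16335608066942942166010733115115347600 + 15972594554344210117877161268112784320 + 15625364237945422941401570805762506400 + 15292909679691265006478133129044155200 + 14974307394697696985509838688855735300 + 14668709284601825618458617491123985600 + 14375335098909789106089445141301505888 + 14093465783244891280479848177746574400 + 13822437595105566448162928020482217200 + 13561636885763951986876835038963684800 + 13310495461953508431564301056760653600 + 13068486453554353732808586492092278080 + 12835120624026597416151290304733487400 + 12609943069219113250955653632720619200 + 12392530257680852677663314776984056800 + 12182487371957448394991055204492801600 + 11979445915758157588407870951084588240 + 11783061556483433693515938640411070400 + 11593012176540152504910842855888311200 + 11408996110245864369912258048651988800 + 11230730546023272739132379016641801475 + 11057950076084453158530342416385773760 + 10890405377961961444007155410076898400 + 10727862014111782914992123239777243200 + 10570099337433668460359886133309930800 + 10416909491963615294267713870508337600 + 10268096499221277932921032243786789920 + 10123475421767457116964397986832046400 + 9982871596465131323673225792570490200 + 9846119930760129524718798041987332800 + 9713064256020127774384760230609125600 + 9583556732606526070726296760867670592 + 9457457301914334938216740224540464400 + 9334633181110252666291847494351627200 + 9214958396737044298775285346988144800 + 9098313353740372851955345026140193600 + 8984584436818618191305903213313441180 + 8873663641302338954376200704507102400 + 8765448231042554332981368988598479200 + 8659840421029993437403280205603316800 + 8556747082684398277434193536488991600 + 8456079469946934768287908906647944640 + 8357752964482435526796189035640410400 + 8261686838453901785108876517989371200 + 8167804033471471083005366557557673800 + 8076030954443701744994070304101969600 + 7986297277172105058938580634056392160 = 3653182778990767589396015372875328285861, so H_90 = 3653182778990767589396015372875328285861/718766754945489455304472257065075294400 (already in lowest terms) ≈ 5.08257. (The PNT-adjacent estimate ln(90) + γ ≈ 5.07703 matches within O(1/n).)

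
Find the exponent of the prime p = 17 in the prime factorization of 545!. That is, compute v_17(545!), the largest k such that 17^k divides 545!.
v_17(545!) = 33

Legendre's formula: v_p(n!) = Σ_{k ≥ 1} ⌊n / p^k⌋. For p = 17, n = 545, the terms are:
  ⌊545/17^1⌋ = ⌊545/17⌋ = 32
  ⌊545/17^2⌋ = ⌊545/289⌋ = 1
(the next term ⌊545/17^3⌋ = 0, terminating the sum). Summing: v_17(545!) = 32 + 1 = 33.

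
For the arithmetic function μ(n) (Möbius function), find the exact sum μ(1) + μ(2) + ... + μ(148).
Σ_{n ≤ 148} μ(n) = 1

Compute μ(n) for each 1 ≤ n ≤ 148: μ(1) = 1, μ(2) = -1, μ(3) = -1, μ(4) = 0, μ(5) = -1, μ(6) = 1, μ(7) = -1, μ(8) = 0, μ(9) = 0, μ(10) = 1, μ(11) = -1, μ(12) = 0, μ(13) = -1, μ(14) = 1, μ(15) = 1, μ(16) = 0, μ(17) = -1, μ(18) = 0, μ(19) = -1, μ(20) = 0, μ(21) = 1, μ(22) = 1, μ(23) = -1, μ(24) = 0, μ(25) = 0, μ(26) = 1, μ(27) = 0, μ(28) = 0, μ(29) = -1, μ(30) = -1, μ(31) = -1, μ(32) = 0, μ(33) = 1, μ(34) = 1, μ(35) = 1, μ(36) = 0, μ(37) = -1, μ(38) = 1, μ(39) = 1, μ(40) = 0, μ(41) = -1, μ(42) = -1, μ(43) = -1, μ(44) = 0, μ(45) = 0, μ(46) = 1, μ(47) = -1, μ(48) = 0, μ(49) = 0, μ(50) = 0, μ(51) = 1, μ(52) = 0, μ(53) = -1, μ(54) = 0, μ(55) = 1, μ(56) = 0, μ(57) = 1, μ(58) = 1, μ(59) = -1, μ(60) = 0, μ(61) = -1, μ(62) = 1, μ(63) = 0, μ(64) = 0, μ(65) = 1, μ(66) = -1, μ(67) = -1, μ(68) = 0, μ(69) = 1, μ(70) = -1, μ(71) = -1, μ(72) = 0, μ(73) = -1, μ(74) = 1, μ(75) = 0, μ(76) = 0, μ(77) = 1, μ(78) = -1, μ(79) = -1, μ(80) = 0, μ(81) = 0, μ(82) = 1, μ(83) = -1, μ(84) = 0, μ(85) = 1, μ(86) = 1, μ(87) = 1, μ(88) = 0, μ(89) = -1, μ(90) = 0, μ(91) = 1, μ(92) = 0, μ(93) = 1, μ(94) = 1, μ(95) = 1, μ(96) = 0, μ(97) = -1, μ(98) = 0, μ(99) = 0, μ(100) = 0, μ(101) = -1, μ(102) = -1, μ(103) = -1, μ(104) = 0, μ(105) = -1, μ(106) = 1, μ(107) = -1, μ(108) = 0, μ(109) = -1, μ(110) = -1, μ(111) = 1, μ(112) = 0, μ(113) = -1, μ(114) = -1, μ(115) = 1, μ(116) = 0, μ(117) = 0, μ(118) = 1, μ(119) = 1, μ(120) = 0, μ(121) = 0, μ(122) = 1, μ(123) = 1, μ(124) = 0, μ(125) = 0, μ(126) = 0, μ(127) = -1, μ(128) = 0, μ(129) = 1, μ(130) = -1, μ(131) = -1, μ(132) = 0, μ(133) = 1, μ(134) = 1, μ(135) = 0, μ(136) = 0, μ(137) = -1, μ(138) = -1, μ(139) = -1, μ(140) = 0, μ(141) = 1, μ(142) = 1, μ(143) = 1, μ(144) = 0, μ(145) = 1, μ(146) = 1, μ(147) = 0, μ(148) = 0. Summing all 148 values: 1. (Mertens function M(x) = Σ_{n ≤ x} μ(n); on average M(x) should be small (PNT ⟺ M(x) = o(x)).)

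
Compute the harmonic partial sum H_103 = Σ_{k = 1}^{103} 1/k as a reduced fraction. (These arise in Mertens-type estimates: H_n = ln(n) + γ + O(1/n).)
H_103 = 151349767267338274345189261892875037217718429/29012042540587955997705808574162155756055616

Direct summation: H_103 = 1 + 1/2 + ... + 1/103. The least common denominator is lcm(1, ..., 103) = 725301063514698899942645214354053893901390400; over this denominator the numerator is 725301063514698899942645214354053893901390400 + 362650531757349449971322607177026946950695200 + 241767021171566299980881738118017964633796800 + 181325265878674724985661303588513473475347600 + 145060212702939779988529042870810778780278080 + 120883510585783149990440869059008982316898400 + 103614437644956985706092173479150556271627200 + 90662632939337362492830651794256736737673800 + 80589007057188766660293912706005988211265600 + 72530106351469889994264521435405389390139040 + 65936460319518081812967746759459444900126400 + 60441755292891574995220434529504491158449200 + 55792389501130684610972708796465684146260800 + 51807218822478492853046086739575278135813600 + 48353404234313259996176347623603592926759360 + 45331316469668681246415325897128368368836900 + 42664768442041111761332071432591405523611200 + 40294503528594383330146956353002994105632800 + 38173740184984152628560274439687047047441600 + 36265053175734944997132260717702694695069520 + 34538145881652328568697391159716852090542400 + 32968230159759040906483873379729722450063200 + 31534828848465169562723704971915386691364800 + 30220877646445787497610217264752245579224600 + 29012042540587955997705808574162155756055616 + 27896194750565342305486354398232842073130400 + 26863002352396255553431304235335329403755200 + 25903609411239246426523043369787639067906800 + 25010381500506858618711903943243237720737600 + 24176702117156629998088173811801796463379680 + 23396808500474158062665974656582383674238400 + 22665658234834340623207662948564184184418450 + 21978820106506027270989248919819814966708800 + 21332384221020555880666035716295702761805600 + 20722887528991397141218434695830111254325440 + 20147251764297191665073478176501497052816400 + 19602731446343213511963384171731186321659200 + 19086870092492076314280137219843523523720800 + 18597463167043561536990902932155228048753600 + 18132526587867472498566130358851347347534760 + 17690269841821924388845005228147655948814400 + 17269072940826164284348695579858426045271200 + 16867466593365090696340586380326834741892800 + 16484115079879520453241936689864861225031600 + 16117801411437753332058782541201197642253120 + 15767414424232584781361852485957693345682400 + 15431937521589338296652025837320295614923200 + 15110438823222893748805108632376122789612300 + 14802062520708140815156024782735793753089600 + 14506021270293977998852904287081077878027808 + 14221589480680370587110690477530468507870400 + 13948097375282671152743177199116421036565200 + 13684925726692432074389532346302903658516800 + 13431501176198127776715652117667664701877600 + 13187292063903616362593549351891888980025280 + 12951804705619623213261521684893819533953400 + 12724580061661384209520091479895682349147200 + 12505190750253429309355951971621618860368800 + 12293238364655913558349918887356845659345600 + 12088351058578314999044086905900898231689840 + 11890181369093424589223692038591047441006400 + 11698404250237079031332987328291191837119200 + 11512715293884109522899130386572284030180800 + 11332829117417170311603831474282092092209225 + 11158477900226136922194541759293136829252160 + 10989410053253013635494624459909907483354400 + 10825389007682073133472316632150058117931200 + 10666192110510277940333017858147851380902800 + 10511609616155056520907901657305128897121600 + 10361443764495698570609217347915055627162720 + 10215507936826745069614721328930336533822400 + 10073625882148595832536739088250748526408200 + 9935631007050669862228016634987039642484800 + 9801365723171606755981692085865593160829600 + 9670680846862651999235269524720718585351872 + 9543435046246038157140068609921761761860400 + 9419494331359725973281106679922777842875200 + 9298731583521780768495451466077614024376800 + 9181026120439226581552471067772834100017600 + 9066263293933736249283065179425673673767380 + 8954334117465418517810434745111776467918400 + 8845134920910962194422502614073827974407200 + 8738567030297577107742713425952456553028800 + 8634536470413082142174347789929213022635600 + 8532953688408222352266414286518281104722240 + 8433733296682545348170293190163417370946400 + 8336793833502286206237301314414412573579200 + 8242057539939760226620968344932430612515800 + 8149450151850549437557811397236560605633600 + 8058900705718876666029391270600598821126560 + 7970341357304383515853244113780812020894400 + 7883707212116292390680926242978846672841200 + 7798936166824719354221991552194127891412800 + 7715968760794669148326012918660147807461600 + 7634748036996830525712054887937409409488320 + 7555219411611446874402554316188061394806150 + 7477330551697926803532424890247978287643200 + 7401031260354070407578012391367896876544800 + 7326273368835342423663082973273271655569600 + 7253010635146988999426452143540538939013904 + 7181198648660385147946982320337167266350400 + 7110794740340185293555345238765234253935200 + 7041757898200960193617914702466542659236800 = 3783744181683456858629731547321875930442960725, so H_103 = 3783744181683456858629731547321875930442960725/725301063514698899942645214354053893901390400; reducing by gcd(3783744181683456858629731547321875930442960725, 725301063514698899942645214354053893901390400) = 25 gives 151349767267338274345189261892875037217718429/29012042540587955997705808574162155756055616 ≈ 5.21679. (The PNT-adjacent estimate ln(103) + γ ≈ 5.21194 matches within O(1/n).)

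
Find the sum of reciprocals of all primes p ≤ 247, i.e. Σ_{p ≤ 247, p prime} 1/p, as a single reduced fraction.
Σ 1/p = 506873196134241441348690763593294873492730445394823722837469097176314709804649267964680634478659521/256041159035492609053110100510385311995538591998443060216114576417920917800321526504084465112487730

π(247) = 53, so the primes ≤ 247 are [2, 3, 5, 7, 11, 13, 17, 19, 23, 29, 31, 37, 41, 43, 47, 53, 59, 61, 67, 71, 73, 79, 83, 89, 97, 101, 103, 107, 109, 113, 127, 131, 137, 139, 149, 151, 157, 163, 167, 173, 179, 181, 191, 193, 197, 199, 211, 223, 227, 229, 233, 239, 241]. Summing 1/p over these primes: 506873196134241441348690763593294873492730445394823722837469097176314709804649267964680634478659521/256041159035492609053110100510385311995538591998443060216114576417920917800321526504084465112487730 ≈ 1.9797. Mertens estimate ln ln(247) + 0.2615 ≈ 1.9680.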